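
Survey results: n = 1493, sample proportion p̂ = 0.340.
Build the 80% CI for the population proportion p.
(0.324, 0.356)

Proportion CI:
SE = √(p̂(1-p̂)/n) = √(0.340 · 0.660 / 1493) = 0.01226

z* = 1.282
Margin = z* · SE = 1.282 · 0.01226 = 0.0157

CI: 0.340 ± 0.0157 = (0.324, 0.356)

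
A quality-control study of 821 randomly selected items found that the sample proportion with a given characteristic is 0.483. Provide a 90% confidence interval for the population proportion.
(0.454, 0.512)

Proportion CI:
SE = √(p̂(1-p̂)/n) = √(0.483 · 0.517 / 821) = 0.01744

z* = 1.645
Margin = z* · SE = 1.645 · 0.01744 = 0.0287

CI: 0.483 ± 0.0287 = (0.454, 0.512)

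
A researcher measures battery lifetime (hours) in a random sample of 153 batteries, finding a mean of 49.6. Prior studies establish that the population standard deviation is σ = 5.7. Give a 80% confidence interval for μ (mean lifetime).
(49.01, 50.19)

z-interval (σ known):
z* = 1.282 for 80% confidence

Margin of error = z* · σ/√n = 1.282 · 5.7/√153 = 0.59

CI: (49.6 - 0.59, 49.6 + 0.59) = (49.01, 50.19)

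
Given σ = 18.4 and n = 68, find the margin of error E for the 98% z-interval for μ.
Margin of error = 5.19

Margin of error = z* · σ/√n
= 2.326 · 18.4/√68
= 2.326 · 18.4/8.2462
= 5.19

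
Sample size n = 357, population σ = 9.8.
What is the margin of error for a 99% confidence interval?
Margin of error = 1.34

Margin of error = z* · σ/√n
= 2.576 · 9.8/√357
= 2.576 · 9.8/18.8944
= 1.34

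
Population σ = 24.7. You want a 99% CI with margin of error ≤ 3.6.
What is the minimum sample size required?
n ≥ 313

For margin E ≤ 3.6:
n ≥ (z* · σ / E)²
n ≥ (2.576 · 24.7 / 3.6)²
n ≥ 312.38

Minimum n = 313 (rounding up)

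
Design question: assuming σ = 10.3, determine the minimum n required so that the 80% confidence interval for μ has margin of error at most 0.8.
n ≥ 273

For margin E ≤ 0.8:
n ≥ (z* · σ / E)²
n ≥ (1.282 · 10.3 / 0.8)²
n ≥ 272.44

Minimum n = 273 (rounding up)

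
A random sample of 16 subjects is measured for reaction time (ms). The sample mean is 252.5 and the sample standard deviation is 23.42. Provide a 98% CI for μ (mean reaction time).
(237.27, 267.73)

t-interval (σ unknown):
df = n - 1 = 15
t* = 2.602 for 98% confidence

Margin of error = t* · s/√n = 2.602 · 23.42/√16 = 15.23

CI: (237.27, 267.73)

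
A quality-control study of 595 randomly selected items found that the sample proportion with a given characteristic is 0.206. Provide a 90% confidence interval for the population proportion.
(0.179, 0.233)

Proportion CI:
SE = √(p̂(1-p̂)/n) = √(0.206 · 0.794 / 595) = 0.01658

z* = 1.645
Margin = z* · SE = 1.645 · 0.01658 = 0.0273

CI: 0.206 ± 0.0273 = (0.179, 0.233)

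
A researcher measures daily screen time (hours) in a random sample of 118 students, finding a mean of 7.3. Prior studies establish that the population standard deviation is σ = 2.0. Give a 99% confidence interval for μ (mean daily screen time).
(6.83, 7.77)

z-interval (σ known):
z* = 2.576 for 99% confidence

Margin of error = z* · σ/√n = 2.576 · 2.0/√118 = 0.47

CI: (7.3 - 0.47, 7.3 + 0.47) = (6.83, 7.77)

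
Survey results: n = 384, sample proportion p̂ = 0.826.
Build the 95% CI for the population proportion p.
(0.788, 0.864)

Proportion CI:
SE = √(p̂(1-p̂)/n) = √(0.826 · 0.174 / 384) = 0.01935

z* = 1.960
Margin = z* · SE = 1.960 · 0.01935 = 0.0379

CI: 0.826 ± 0.0379 = (0.788, 0.864)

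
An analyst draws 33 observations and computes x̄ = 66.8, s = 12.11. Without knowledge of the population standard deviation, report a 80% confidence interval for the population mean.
(64.04, 69.56)

t-interval (σ unknown):
df = n - 1 = 32
t* = 1.309 for 80% confidence

Margin of error = t* · s/√n = 1.309 · 12.11/√33 = 2.76

CI: (64.04, 69.56)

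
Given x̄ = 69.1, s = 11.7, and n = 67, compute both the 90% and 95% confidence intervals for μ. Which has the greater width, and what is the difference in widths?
95% CI is wider by 0.94

df = 66
90% CI: t* = 1.668, (66.72, 71.48), width = 2 · t* · s/√n = 4.77
95% CI: t* = 1.997, (66.25, 71.95), width = 2 · t* · s/√n = 5.71

The 95% CI is wider by 5.71 - 4.77 = 0.94.
Higher confidence requires a wider interval.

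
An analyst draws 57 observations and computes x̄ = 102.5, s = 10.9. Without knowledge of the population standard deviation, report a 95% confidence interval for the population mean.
(99.61, 105.39)

t-interval (σ unknown):
df = n - 1 = 56
t* = 2.003 for 95% confidence

Margin of error = t* · s/√n = 2.003 · 10.9/√57 = 2.89

CI: (99.61, 105.39)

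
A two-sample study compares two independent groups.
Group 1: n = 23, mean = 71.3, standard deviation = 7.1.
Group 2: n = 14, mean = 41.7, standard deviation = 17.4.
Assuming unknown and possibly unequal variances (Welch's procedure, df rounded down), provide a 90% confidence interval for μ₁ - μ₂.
(21.04, 38.16)

Difference: x̄₁ - x̄₂ = 29.60
SE = √(s₁²/n₁ + s₂²/n₂) = √(7.1²/23 + 17.4²/14) = 4.8803
df = 15.67 → 15 (Welch–Satterthwaite, rounded down)
t* = 1.753

CI: 29.60 ± 1.753 · 4.8803 = 29.60 ± 8.56 = (21.04, 38.16)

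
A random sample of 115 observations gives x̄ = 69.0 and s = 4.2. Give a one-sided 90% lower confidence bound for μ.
μ ≥ 68.50

Lower bound (one-sided):
t* = 1.289 (one-sided for 90%)
Lower bound = x̄ - t* · s/√n = 69.0 - 1.289 · 4.2/√115 = 68.50

We are 90% confident that μ ≥ 68.50.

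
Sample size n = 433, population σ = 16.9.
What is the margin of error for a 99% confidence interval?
Margin of error = 2.09

Margin of error = z* · σ/√n
= 2.576 · 16.9/√433
= 2.576 · 16.9/20.8087
= 2.09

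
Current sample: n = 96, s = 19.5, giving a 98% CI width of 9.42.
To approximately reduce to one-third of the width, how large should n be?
n ≈ 864

CI width ∝ 1/√n
To reduce width by factor 3, need √n to grow by 3 → need 3² = 9 times as many samples.

Current: n = 96, width = 9.42
New: n = 864, width ≈ 3.09

Width reduced by factor of 9.42/3.09 = 3.05.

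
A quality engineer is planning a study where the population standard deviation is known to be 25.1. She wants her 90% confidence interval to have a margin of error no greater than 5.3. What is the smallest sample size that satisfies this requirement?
n ≥ 61

For margin E ≤ 5.3:
n ≥ (z* · σ / E)²
n ≥ (1.645 · 25.1 / 5.3)²
n ≥ 60.69

Minimum n = 61 (rounding up)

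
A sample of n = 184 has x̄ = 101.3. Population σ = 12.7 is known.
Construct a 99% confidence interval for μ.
(98.89, 103.71)

z-interval (σ known):
z* = 2.576 for 99% confidence

Margin of error = z* · σ/√n = 2.576 · 12.7/√184 = 2.41

CI: (101.3 - 2.41, 101.3 + 2.41) = (98.89, 103.71)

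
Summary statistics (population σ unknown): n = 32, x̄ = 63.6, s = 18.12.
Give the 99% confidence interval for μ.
(54.81, 72.39)

t-interval (σ unknown):
df = n - 1 = 31
t* = 2.744 for 99% confidence

Margin of error = t* · s/√n = 2.744 · 18.12/√32 = 8.79

CI: (54.81, 72.39)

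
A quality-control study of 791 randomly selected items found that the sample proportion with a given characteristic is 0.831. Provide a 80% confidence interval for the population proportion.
(0.814, 0.848)

Proportion CI:
SE = √(p̂(1-p̂)/n) = √(0.831 · 0.169 / 791) = 0.01332

z* = 1.282
Margin = z* · SE = 1.282 · 0.01332 = 0.0171

CI: 0.831 ± 0.0171 = (0.814, 0.848)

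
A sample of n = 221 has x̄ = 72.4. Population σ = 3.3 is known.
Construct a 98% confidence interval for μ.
(71.88, 72.92)

z-interval (σ known):
z* = 2.326 for 98% confidence

Margin of error = z* · σ/√n = 2.326 · 3.3/√221 = 0.52

CI: (72.4 - 0.52, 72.4 + 0.52) = (71.88, 72.92)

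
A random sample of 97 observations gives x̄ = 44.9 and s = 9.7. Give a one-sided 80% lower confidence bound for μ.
μ ≥ 44.07

Lower bound (one-sided):
t* = 0.845 (one-sided for 80%)
Lower bound = x̄ - t* · s/√n = 44.9 - 0.845 · 9.7/√97 = 44.07

We are 80% confident that μ ≥ 44.07.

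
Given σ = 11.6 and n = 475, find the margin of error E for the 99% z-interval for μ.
Margin of error = 1.37

Margin of error = z* · σ/√n
= 2.576 · 11.6/√475
= 2.576 · 11.6/21.7945
= 1.37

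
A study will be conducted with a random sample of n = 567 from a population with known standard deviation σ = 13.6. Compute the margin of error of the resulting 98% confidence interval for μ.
Margin of error = 1.33

Margin of error = z* · σ/√n
= 2.326 · 13.6/√567
= 2.326 · 13.6/23.8118
= 1.33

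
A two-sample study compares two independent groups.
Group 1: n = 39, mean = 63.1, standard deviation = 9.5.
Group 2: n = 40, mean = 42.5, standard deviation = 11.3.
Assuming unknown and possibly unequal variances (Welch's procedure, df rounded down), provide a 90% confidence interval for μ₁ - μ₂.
(16.69, 24.51)

Difference: x̄₁ - x̄₂ = 20.60
SE = √(s₁²/n₁ + s₂²/n₂) = √(9.5²/39 + 11.3²/40) = 2.3466
df = 75.38 → 75 (Welch–Satterthwaite, rounded down)
t* = 1.665

CI: 20.60 ± 1.665 · 2.3466 = 20.60 ± 3.91 = (16.69, 24.51)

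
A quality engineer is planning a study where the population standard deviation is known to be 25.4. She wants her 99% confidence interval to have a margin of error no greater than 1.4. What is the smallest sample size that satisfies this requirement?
n ≥ 2185

For margin E ≤ 1.4:
n ≥ (z* · σ / E)²
n ≥ (2.576 · 25.4 / 1.4)²
n ≥ 2184.25

Minimum n = 2185 (rounding up)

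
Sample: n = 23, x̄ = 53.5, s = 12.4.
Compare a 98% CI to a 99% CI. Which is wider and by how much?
99% CI is wider by 1.61

df = 22
98% CI: t* = 2.508, (47.02, 59.98), width = 2 · t* · s/√n = 12.97
99% CI: t* = 2.819, (46.21, 60.79), width = 2 · t* · s/√n = 14.58

The 99% CI is wider by 14.58 - 12.97 = 1.61.
Higher confidence requires a wider interval.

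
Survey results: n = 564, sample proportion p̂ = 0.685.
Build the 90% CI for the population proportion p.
(0.653, 0.717)

Proportion CI:
SE = √(p̂(1-p̂)/n) = √(0.685 · 0.315 / 564) = 0.01956

z* = 1.645
Margin = z* · SE = 1.645 · 0.01956 = 0.0322

CI: 0.685 ± 0.0322 = (0.653, 0.717)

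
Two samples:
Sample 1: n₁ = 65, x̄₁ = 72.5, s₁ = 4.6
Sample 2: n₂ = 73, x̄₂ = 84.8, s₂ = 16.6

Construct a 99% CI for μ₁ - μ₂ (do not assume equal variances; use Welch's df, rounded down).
(-17.64, -6.96)

Difference: x̄₁ - x̄₂ = -12.30
SE = √(s₁²/n₁ + s₂²/n₂) = √(4.6²/65 + 16.6²/73) = 2.0249
df = 84.25 → 84 (Welch–Satterthwaite, rounded down)
t* = 2.636

CI: -12.30 ± 2.636 · 2.0249 = -12.30 ± 5.34 = (-17.64, -6.96)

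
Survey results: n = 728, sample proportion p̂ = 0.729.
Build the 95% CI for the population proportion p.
(0.697, 0.761)

Proportion CI:
SE = √(p̂(1-p̂)/n) = √(0.729 · 0.271 / 728) = 0.01647

z* = 1.960
Margin = z* · SE = 1.960 · 0.01647 = 0.0323

CI: 0.729 ± 0.0323 = (0.697, 0.761)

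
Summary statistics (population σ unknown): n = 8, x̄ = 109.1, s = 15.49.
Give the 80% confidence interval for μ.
(101.35, 116.85)

t-interval (σ unknown):
df = n - 1 = 7
t* = 1.415 for 80% confidence

Margin of error = t* · s/√n = 1.415 · 15.49/√8 = 7.75

CI: (101.35, 116.85)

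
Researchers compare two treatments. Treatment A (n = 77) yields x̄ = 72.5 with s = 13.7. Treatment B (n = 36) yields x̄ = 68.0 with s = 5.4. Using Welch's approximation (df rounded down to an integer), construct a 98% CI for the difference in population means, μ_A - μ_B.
(0.25, 8.75)

Difference: x̄₁ - x̄₂ = 4.50
SE = √(s₁²/n₁ + s₂²/n₂) = √(13.7²/77 + 5.4²/36) = 1.8021
df = 108.81 → 108 (Welch–Satterthwaite, rounded down)
t* = 2.361

CI: 4.50 ± 2.361 · 1.8021 = 4.50 ± 4.25 = (0.25, 8.75)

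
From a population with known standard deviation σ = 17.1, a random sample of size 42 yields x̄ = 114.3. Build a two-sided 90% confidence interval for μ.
(109.96, 118.64)

z-interval (σ known):
z* = 1.645 for 90% confidence

Margin of error = z* · σ/√n = 1.645 · 17.1/√42 = 4.34

CI: (114.3 - 4.34, 114.3 + 4.34) = (109.96, 118.64)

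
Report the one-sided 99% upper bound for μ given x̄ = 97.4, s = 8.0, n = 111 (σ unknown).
μ ≤ 99.19

Upper bound (one-sided):
t* = 2.361 (one-sided for 99%)
Upper bound = x̄ + t* · s/√n = 97.4 + 2.361 · 8.0/√111 = 99.19

We are 99% confident that μ ≤ 99.19.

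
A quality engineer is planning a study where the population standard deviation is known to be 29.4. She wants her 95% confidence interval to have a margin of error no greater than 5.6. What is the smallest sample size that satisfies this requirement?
n ≥ 106

For margin E ≤ 5.6:
n ≥ (z* · σ / E)²
n ≥ (1.960 · 29.4 / 5.6)²
n ≥ 105.88

Minimum n = 106 (rounding up)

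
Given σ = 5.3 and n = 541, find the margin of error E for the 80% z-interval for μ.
Margin of error = 0.29

Margin of error = z* · σ/√n
= 1.282 · 5.3/√541
= 1.282 · 5.3/23.2594
= 0.29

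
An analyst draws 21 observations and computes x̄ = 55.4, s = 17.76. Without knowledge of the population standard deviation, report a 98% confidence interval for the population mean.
(45.60, 65.20)

t-interval (σ unknown):
df = n - 1 = 20
t* = 2.528 for 98% confidence

Margin of error = t* · s/√n = 2.528 · 17.76/√21 = 9.80

CI: (45.60, 65.20)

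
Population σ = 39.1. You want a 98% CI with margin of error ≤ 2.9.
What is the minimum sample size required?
n ≥ 984

For margin E ≤ 2.9:
n ≥ (z* · σ / E)²
n ≥ (2.326 · 39.1 / 2.9)²
n ≥ 983.51

Minimum n = 984 (rounding up)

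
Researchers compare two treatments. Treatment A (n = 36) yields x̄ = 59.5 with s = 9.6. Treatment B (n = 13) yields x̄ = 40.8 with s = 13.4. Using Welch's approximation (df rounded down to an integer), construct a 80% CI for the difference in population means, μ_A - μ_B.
(13.29, 24.11)

Difference: x̄₁ - x̄₂ = 18.70
SE = √(s₁²/n₁ + s₂²/n₂) = √(9.6²/36 + 13.4²/13) = 4.0463
df = 16.66 → 16 (Welch–Satterthwaite, rounded down)
t* = 1.337

CI: 18.70 ± 1.337 · 4.0463 = 18.70 ± 5.41 = (13.29, 24.11)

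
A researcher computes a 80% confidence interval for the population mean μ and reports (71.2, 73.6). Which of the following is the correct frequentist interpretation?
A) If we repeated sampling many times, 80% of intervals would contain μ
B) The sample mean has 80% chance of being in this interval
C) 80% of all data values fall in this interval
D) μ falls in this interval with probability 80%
A

A) Correct — this is the frequentist long-run coverage interpretation.
B) Wrong — x̄ is observed and sits in the interval by construction.
C) Wrong — a CI is about the parameter μ, not individual data values.
D) Wrong — μ is fixed; the randomness lives in the interval, not in μ.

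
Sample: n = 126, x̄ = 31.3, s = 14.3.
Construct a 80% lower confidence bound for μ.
μ ≥ 30.22

Lower bound (one-sided):
t* = 0.845 (one-sided for 80%)
Lower bound = x̄ - t* · s/√n = 31.3 - 0.845 · 14.3/√126 = 30.22

We are 80% confident that μ ≥ 30.22.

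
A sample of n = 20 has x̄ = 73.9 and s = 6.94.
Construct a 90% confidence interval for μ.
(71.22, 76.58)

t-interval (σ unknown):
df = n - 1 = 19
t* = 1.729 for 90% confidence

Margin of error = t* · s/√n = 1.729 · 6.94/√20 = 2.68

CI: (71.22, 76.58)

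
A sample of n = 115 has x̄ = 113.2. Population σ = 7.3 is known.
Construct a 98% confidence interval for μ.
(111.62, 114.78)

z-interval (σ known):
z* = 2.326 for 98% confidence

Margin of error = z* · σ/√n = 2.326 · 7.3/√115 = 1.58

CI: (113.2 - 1.58, 113.2 + 1.58) = (111.62, 114.78)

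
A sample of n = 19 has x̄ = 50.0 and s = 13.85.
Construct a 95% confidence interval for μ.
(43.32, 56.68)

t-interval (σ unknown):
df = n - 1 = 18
t* = 2.101 for 95% confidence

Margin of error = t* · s/√n = 2.101 · 13.85/√19 = 6.68

CI: (43.32, 56.68)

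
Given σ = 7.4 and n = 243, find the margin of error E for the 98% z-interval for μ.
Margin of error = 1.10

Margin of error = z* · σ/√n
= 2.326 · 7.4/√243
= 2.326 · 7.4/15.5885
= 1.10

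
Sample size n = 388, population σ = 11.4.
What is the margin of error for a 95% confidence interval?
Margin of error = 1.13

Margin of error = z* · σ/√n
= 1.960 · 11.4/√388
= 1.960 · 11.4/19.6977
= 1.13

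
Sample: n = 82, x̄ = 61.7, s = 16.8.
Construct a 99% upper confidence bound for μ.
μ ≤ 66.10

Upper bound (one-sided):
t* = 2.373 (one-sided for 99%)
Upper bound = x̄ + t* · s/√n = 61.7 + 2.373 · 16.8/√82 = 66.10

We are 99% confident that μ ≤ 66.10.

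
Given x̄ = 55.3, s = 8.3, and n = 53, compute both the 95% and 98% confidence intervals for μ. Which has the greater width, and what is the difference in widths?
98% CI is wider by 0.89

df = 52
95% CI: t* = 2.007, (53.01, 57.59), width = 2 · t* · s/√n = 4.58
98% CI: t* = 2.400, (52.56, 58.04), width = 2 · t* · s/√n = 5.47

The 98% CI is wider by 5.47 - 4.58 = 0.89.
Higher confidence requires a wider interval.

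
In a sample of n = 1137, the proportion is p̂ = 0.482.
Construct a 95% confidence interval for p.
(0.453, 0.511)

Proportion CI:
SE = √(p̂(1-p̂)/n) = √(0.482 · 0.518 / 1137) = 0.01482

z* = 1.960
Margin = z* · SE = 1.960 · 0.01482 = 0.0290

CI: 0.482 ± 0.0290 = (0.453, 0.511)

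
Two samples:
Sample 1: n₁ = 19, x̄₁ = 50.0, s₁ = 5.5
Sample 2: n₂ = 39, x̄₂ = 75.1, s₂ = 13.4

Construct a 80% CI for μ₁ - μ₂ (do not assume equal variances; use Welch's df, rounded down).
(-28.33, -21.87)

Difference: x̄₁ - x̄₂ = -25.10
SE = √(s₁²/n₁ + s₂²/n₂) = √(5.5²/19 + 13.4²/39) = 2.4892
df = 54.95 → 54 (Welch–Satterthwaite, rounded down)
t* = 1.297

CI: -25.10 ± 1.297 · 2.4892 = -25.10 ± 3.23 = (-28.33, -21.87)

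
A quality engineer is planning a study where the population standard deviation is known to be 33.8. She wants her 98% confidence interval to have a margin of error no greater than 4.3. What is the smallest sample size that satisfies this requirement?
n ≥ 335

For margin E ≤ 4.3:
n ≥ (z* · σ / E)²
n ≥ (2.326 · 33.8 / 4.3)²
n ≥ 334.28

Minimum n = 335 (rounding up)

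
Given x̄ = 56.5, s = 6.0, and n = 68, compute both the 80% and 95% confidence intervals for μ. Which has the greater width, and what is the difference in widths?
95% CI is wider by 1.02

df = 67
80% CI: t* = 1.294, (55.56, 57.44), width = 2 · t* · s/√n = 1.88
95% CI: t* = 1.996, (55.05, 57.95), width = 2 · t* · s/√n = 2.90

The 95% CI is wider by 2.90 - 1.88 = 1.02.
Higher confidence requires a wider interval.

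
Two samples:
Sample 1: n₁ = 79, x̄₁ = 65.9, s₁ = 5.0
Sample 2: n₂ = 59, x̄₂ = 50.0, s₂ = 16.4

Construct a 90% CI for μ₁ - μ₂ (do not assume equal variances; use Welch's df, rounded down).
(12.22, 19.58)

Difference: x̄₁ - x̄₂ = 15.90
SE = √(s₁²/n₁ + s₂²/n₂) = √(5.0²/79 + 16.4²/59) = 2.2080
df = 66.10 → 66 (Welch–Satterthwaite, rounded down)
t* = 1.668

CI: 15.90 ± 1.668 · 2.2080 = 15.90 ± 3.68 = (12.22, 19.58)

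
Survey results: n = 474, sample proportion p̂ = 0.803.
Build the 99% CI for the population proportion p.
(0.756, 0.850)

Proportion CI:
SE = √(p̂(1-p̂)/n) = √(0.803 · 0.197 / 474) = 0.01827

z* = 2.576
Margin = z* · SE = 2.576 · 0.01827 = 0.0471

CI: 0.803 ± 0.0471 = (0.756, 0.850)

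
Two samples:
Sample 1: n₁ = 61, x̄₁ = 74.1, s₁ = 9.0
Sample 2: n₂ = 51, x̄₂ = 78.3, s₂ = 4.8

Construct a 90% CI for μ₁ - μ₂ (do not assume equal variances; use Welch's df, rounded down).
(-6.42, -1.98)

Difference: x̄₁ - x̄₂ = -4.20
SE = √(s₁²/n₁ + s₂²/n₂) = √(9.0²/61 + 4.8²/51) = 1.3340
df = 94.63 → 94 (Welch–Satterthwaite, rounded down)
t* = 1.661

CI: -4.20 ± 1.661 · 1.3340 = -4.20 ± 2.22 = (-6.42, -1.98)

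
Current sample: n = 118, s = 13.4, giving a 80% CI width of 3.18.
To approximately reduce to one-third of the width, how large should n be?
n ≈ 1062

CI width ∝ 1/√n
To reduce width by factor 3, need √n to grow by 3 → need 3² = 9 times as many samples.

Current: n = 118, width = 3.18
New: n = 1062, width ≈ 1.05

Width reduced by factor of 3.18/1.05 = 3.03.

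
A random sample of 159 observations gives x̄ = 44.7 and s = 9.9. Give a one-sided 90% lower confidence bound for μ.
μ ≥ 43.69

Lower bound (one-sided):
t* = 1.287 (one-sided for 90%)
Lower bound = x̄ - t* · s/√n = 44.7 - 1.287 · 9.9/√159 = 43.69

We are 90% confident that μ ≥ 43.69.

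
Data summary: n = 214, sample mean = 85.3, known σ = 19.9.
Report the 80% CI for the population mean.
(83.56, 87.04)

z-interval (σ known):
z* = 1.282 for 80% confidence

Margin of error = z* · σ/√n = 1.282 · 19.9/√214 = 1.74

CI: (85.3 - 1.74, 85.3 + 1.74) = (83.56, 87.04)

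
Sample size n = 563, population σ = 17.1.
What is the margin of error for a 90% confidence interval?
Margin of error = 1.19

Margin of error = z* · σ/√n
= 1.645 · 17.1/√563
= 1.645 · 17.1/23.7276
= 1.19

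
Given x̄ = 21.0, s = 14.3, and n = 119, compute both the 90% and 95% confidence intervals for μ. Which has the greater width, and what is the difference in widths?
95% CI is wider by 0.84

df = 118
90% CI: t* = 1.658, (18.83, 23.17), width = 2 · t* · s/√n = 4.35
95% CI: t* = 1.980, (18.40, 23.60), width = 2 · t* · s/√n = 5.19

The 95% CI is wider by 5.19 - 4.35 = 0.84.
Higher confidence requires a wider interval.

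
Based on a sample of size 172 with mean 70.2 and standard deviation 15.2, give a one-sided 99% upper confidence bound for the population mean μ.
μ ≤ 72.92

Upper bound (one-sided):
t* = 2.348 (one-sided for 99%)
Upper bound = x̄ + t* · s/√n = 70.2 + 2.348 · 15.2/√172 = 72.92

We are 99% confident that μ ≤ 72.92.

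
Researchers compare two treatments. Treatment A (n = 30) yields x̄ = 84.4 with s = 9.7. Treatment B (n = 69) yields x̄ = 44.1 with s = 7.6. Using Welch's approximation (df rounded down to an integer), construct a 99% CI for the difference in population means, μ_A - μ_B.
(34.94, 45.66)

Difference: x̄₁ - x̄₂ = 40.30
SE = √(s₁²/n₁ + s₂²/n₂) = √(9.7²/30 + 7.6²/69) = 1.9933
df = 45.17 → 45 (Welch–Satterthwaite, rounded down)
t* = 2.690

CI: 40.30 ± 2.690 · 1.9933 = 40.30 ± 5.36 = (34.94, 45.66)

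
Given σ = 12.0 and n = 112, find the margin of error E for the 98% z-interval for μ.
Margin of error = 2.64

Margin of error = z* · σ/√n
= 2.326 · 12.0/√112
= 2.326 · 12.0/10.5830
= 2.64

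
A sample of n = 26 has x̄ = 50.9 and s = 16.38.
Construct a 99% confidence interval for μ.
(41.95, 59.85)

t-interval (σ unknown):
df = n - 1 = 25
t* = 2.787 for 99% confidence

Margin of error = t* · s/√n = 2.787 · 16.38/√26 = 8.95

CI: (41.95, 59.85)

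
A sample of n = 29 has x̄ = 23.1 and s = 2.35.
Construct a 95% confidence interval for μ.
(22.21, 23.99)

t-interval (σ unknown):
df = n - 1 = 28
t* = 2.048 for 95% confidence

Margin of error = t* · s/√n = 2.048 · 2.35/√29 = 0.89

CI: (22.21, 23.99)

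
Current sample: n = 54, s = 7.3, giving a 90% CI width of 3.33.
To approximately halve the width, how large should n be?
n ≈ 216

CI width ∝ 1/√n
To reduce width by factor 2, need √n to grow by 2 → need 2² = 4 times as many samples.

Current: n = 54, width = 3.33
New: n = 216, width ≈ 1.64

Width reduced by factor of 3.33/1.64 = 2.03.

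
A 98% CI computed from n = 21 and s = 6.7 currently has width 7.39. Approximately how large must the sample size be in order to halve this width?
n ≈ 84

CI width ∝ 1/√n
To reduce width by factor 2, need √n to grow by 2 → need 2² = 4 times as many samples.

Current: n = 21, width = 7.39
New: n = 84, width ≈ 3.47

Width reduced by factor of 7.39/3.47 = 2.13.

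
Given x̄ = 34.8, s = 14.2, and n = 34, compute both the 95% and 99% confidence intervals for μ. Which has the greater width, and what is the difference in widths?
99% CI is wider by 3.40

df = 33
95% CI: t* = 2.035, (29.84, 39.76), width = 2 · t* · s/√n = 9.91
99% CI: t* = 2.733, (28.14, 41.46), width = 2 · t* · s/√n = 13.31

The 99% CI is wider by 13.31 - 9.91 = 3.40.
Higher confidence requires a wider interval.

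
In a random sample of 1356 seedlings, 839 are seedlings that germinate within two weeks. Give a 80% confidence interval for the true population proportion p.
(0.602, 0.636)

Proportion CI:
p̂ = 839/1356 = 0.61873
SE = √(p̂(1-p̂)/n) = √(0.61873 · 0.38127 / 1356) = 0.01319

z* = 1.282
Margin = z* · SE = 1.282 · 0.01319 = 0.0169

CI: 0.61873 ± 0.0169 = (0.602, 0.636)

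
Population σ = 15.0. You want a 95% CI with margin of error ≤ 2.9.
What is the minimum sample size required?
n ≥ 103

For margin E ≤ 2.9:
n ≥ (z* · σ / E)²
n ≥ (1.960 · 15.0 / 2.9)²
n ≥ 102.78

Minimum n = 103 (rounding up)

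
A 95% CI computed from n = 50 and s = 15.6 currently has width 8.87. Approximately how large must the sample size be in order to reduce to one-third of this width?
n ≈ 450

CI width ∝ 1/√n
To reduce width by factor 3, need √n to grow by 3 → need 3² = 9 times as many samples.

Current: n = 50, width = 8.87
New: n = 450, width ≈ 2.89

Width reduced by factor of 8.87/2.89 = 3.07.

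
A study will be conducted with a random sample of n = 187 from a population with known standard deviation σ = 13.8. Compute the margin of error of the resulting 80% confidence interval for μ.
Margin of error = 1.29

Margin of error = z* · σ/√n
= 1.282 · 13.8/√187
= 1.282 · 13.8/13.6748
= 1.29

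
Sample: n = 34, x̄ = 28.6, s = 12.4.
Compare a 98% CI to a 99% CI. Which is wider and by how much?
99% CI is wider by 1.22

df = 33
98% CI: t* = 2.445, (23.40, 33.80), width = 2 · t* · s/√n = 10.40
99% CI: t* = 2.733, (22.79, 34.41), width = 2 · t* · s/√n = 11.62

The 99% CI is wider by 11.62 - 10.40 = 1.22.
Higher confidence requires a wider interval.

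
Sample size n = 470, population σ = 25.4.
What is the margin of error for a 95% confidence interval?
Margin of error = 2.30

Margin of error = z* · σ/√n
= 1.960 · 25.4/√470
= 1.960 · 25.4/21.6795
= 2.30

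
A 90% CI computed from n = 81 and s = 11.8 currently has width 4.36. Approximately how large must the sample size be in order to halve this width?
n ≈ 324

CI width ∝ 1/√n
To reduce width by factor 2, need √n to grow by 2 → need 2² = 4 times as many samples.

Current: n = 81, width = 4.36
New: n = 324, width ≈ 2.16

Width reduced by factor of 4.36/2.16 = 2.02.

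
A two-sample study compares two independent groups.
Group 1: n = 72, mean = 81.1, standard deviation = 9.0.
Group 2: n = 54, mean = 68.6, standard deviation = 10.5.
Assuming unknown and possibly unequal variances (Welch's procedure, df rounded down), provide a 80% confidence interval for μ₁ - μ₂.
(10.20, 14.80)

Difference: x̄₁ - x̄₂ = 12.50
SE = √(s₁²/n₁ + s₂²/n₂) = √(9.0²/72 + 10.5²/54) = 1.7795
df = 103.94 → 103 (Welch–Satterthwaite, rounded down)
t* = 1.290

CI: 12.50 ± 1.290 · 1.7795 = 12.50 ± 2.30 = (10.20, 14.80)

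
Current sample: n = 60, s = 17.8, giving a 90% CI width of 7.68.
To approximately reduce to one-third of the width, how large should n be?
n ≈ 540

CI width ∝ 1/√n
To reduce width by factor 3, need √n to grow by 3 → need 3² = 9 times as many samples.

Current: n = 60, width = 7.68
New: n = 540, width ≈ 2.52

Width reduced by factor of 7.68/2.52 = 3.05.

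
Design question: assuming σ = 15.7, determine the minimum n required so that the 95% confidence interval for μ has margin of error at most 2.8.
n ≥ 121

For margin E ≤ 2.8:
n ≥ (z* · σ / E)²
n ≥ (1.960 · 15.7 / 2.8)²
n ≥ 120.78

Minimum n = 121 (rounding up)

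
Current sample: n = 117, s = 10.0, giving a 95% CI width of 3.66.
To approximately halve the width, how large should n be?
n ≈ 468

CI width ∝ 1/√n
To reduce width by factor 2, need √n to grow by 2 → need 2² = 4 times as many samples.

Current: n = 117, width = 3.66
New: n = 468, width ≈ 1.82

Width reduced by factor of 3.66/1.82 = 2.01.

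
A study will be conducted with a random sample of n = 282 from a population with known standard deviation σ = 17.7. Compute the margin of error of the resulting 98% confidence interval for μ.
Margin of error = 2.45

Margin of error = z* · σ/√n
= 2.326 · 17.7/√282
= 2.326 · 17.7/16.7929
= 2.45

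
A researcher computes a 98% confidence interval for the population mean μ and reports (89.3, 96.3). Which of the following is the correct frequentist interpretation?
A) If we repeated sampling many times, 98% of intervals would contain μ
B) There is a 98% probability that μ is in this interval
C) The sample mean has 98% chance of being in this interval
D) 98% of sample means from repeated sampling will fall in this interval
A

A) Correct — this is the frequentist long-run coverage interpretation.
B) Wrong — μ is fixed; the randomness lives in the interval, not in μ.
C) Wrong — x̄ is observed and sits in the interval by construction.
D) Wrong — coverage applies to intervals containing μ, not to future x̄ values.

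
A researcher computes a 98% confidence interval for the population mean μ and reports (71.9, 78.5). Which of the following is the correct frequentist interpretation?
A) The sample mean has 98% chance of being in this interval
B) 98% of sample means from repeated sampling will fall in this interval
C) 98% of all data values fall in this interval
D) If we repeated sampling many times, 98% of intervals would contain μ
D

A) Wrong — x̄ is observed and sits in the interval by construction.
B) Wrong — coverage applies to intervals containing μ, not to future x̄ values.
C) Wrong — a CI is about the parameter μ, not individual data values.
D) Correct — this is the frequentist long-run coverage interpretation.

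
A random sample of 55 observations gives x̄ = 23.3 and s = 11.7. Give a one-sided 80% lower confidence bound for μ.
μ ≥ 21.96

Lower bound (one-sided):
t* = 0.848 (one-sided for 80%)
Lower bound = x̄ - t* · s/√n = 23.3 - 0.848 · 11.7/√55 = 21.96

We are 80% confident that μ ≥ 21.96.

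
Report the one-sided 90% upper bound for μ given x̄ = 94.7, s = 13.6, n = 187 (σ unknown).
μ ≤ 95.98

Upper bound (one-sided):
t* = 1.286 (one-sided for 90%)
Upper bound = x̄ + t* · s/√n = 94.7 + 1.286 · 13.6/√187 = 95.98

We are 90% confident that μ ≤ 95.98.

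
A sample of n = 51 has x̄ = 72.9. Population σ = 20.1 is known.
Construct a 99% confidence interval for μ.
(65.65, 80.15)

z-interval (σ known):
z* = 2.576 for 99% confidence

Margin of error = z* · σ/√n = 2.576 · 20.1/√51 = 7.25

CI: (72.9 - 7.25, 72.9 + 7.25) = (65.65, 80.15)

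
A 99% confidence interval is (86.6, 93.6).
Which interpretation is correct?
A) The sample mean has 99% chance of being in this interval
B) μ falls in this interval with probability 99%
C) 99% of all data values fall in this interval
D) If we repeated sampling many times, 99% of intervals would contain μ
D

A) Wrong — x̄ is observed and sits in the interval by construction.
B) Wrong — μ is fixed; the randomness lives in the interval, not in μ.
C) Wrong — a CI is about the parameter μ, not individual data values.
D) Correct — this is the frequentist long-run coverage interpretation.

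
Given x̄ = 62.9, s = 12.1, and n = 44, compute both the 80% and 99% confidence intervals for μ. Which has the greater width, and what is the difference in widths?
99% CI is wider by 5.08

df = 43
80% CI: t* = 1.302, (60.52, 65.28), width = 2 · t* · s/√n = 4.75
99% CI: t* = 2.695, (57.98, 67.82), width = 2 · t* · s/√n = 9.83

The 99% CI is wider by 9.83 - 4.75 = 5.08.
Higher confidence requires a wider interval.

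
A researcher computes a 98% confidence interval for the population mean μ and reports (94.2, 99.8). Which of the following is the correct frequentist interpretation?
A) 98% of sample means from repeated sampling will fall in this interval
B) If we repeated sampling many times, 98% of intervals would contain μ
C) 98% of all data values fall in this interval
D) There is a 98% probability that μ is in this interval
B

A) Wrong — coverage applies to intervals containing μ, not to future x̄ values.
B) Correct — this is the frequentist long-run coverage interpretation.
C) Wrong — a CI is about the parameter μ, not individual data values.
D) Wrong — μ is fixed; the randomness lives in the interval, not in μ.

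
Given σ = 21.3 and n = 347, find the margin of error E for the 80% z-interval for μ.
Margin of error = 1.47

Margin of error = z* · σ/√n
= 1.282 · 21.3/√347
= 1.282 · 21.3/18.6279
= 1.47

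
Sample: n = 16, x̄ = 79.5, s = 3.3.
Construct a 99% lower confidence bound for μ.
μ ≥ 77.35

Lower bound (one-sided):
t* = 2.602 (one-sided for 99%)
Lower bound = x̄ - t* · s/√n = 79.5 - 2.602 · 3.3/√16 = 77.35

We are 99% confident that μ ≥ 77.35.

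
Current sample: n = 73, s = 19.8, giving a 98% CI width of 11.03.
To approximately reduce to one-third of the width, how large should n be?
n ≈ 657

CI width ∝ 1/√n
To reduce width by factor 3, need √n to grow by 3 → need 3² = 9 times as many samples.

Current: n = 73, width = 11.03
New: n = 657, width ≈ 3.60

Width reduced by factor of 11.03/3.60 = 3.06.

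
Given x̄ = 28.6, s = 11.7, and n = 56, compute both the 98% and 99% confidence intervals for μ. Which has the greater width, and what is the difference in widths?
99% CI is wider by 0.85

df = 55
98% CI: t* = 2.396, (24.85, 32.35), width = 2 · t* · s/√n = 7.49
99% CI: t* = 2.668, (24.43, 32.77), width = 2 · t* · s/√n = 8.34

The 99% CI is wider by 8.34 - 7.49 = 0.85.
Higher confidence requires a wider interval.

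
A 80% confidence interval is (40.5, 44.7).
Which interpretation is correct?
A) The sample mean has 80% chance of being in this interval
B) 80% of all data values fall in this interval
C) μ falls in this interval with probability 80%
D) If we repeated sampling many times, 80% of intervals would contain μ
D

A) Wrong — x̄ is observed and sits in the interval by construction.
B) Wrong — a CI is about the parameter μ, not individual data values.
C) Wrong — μ is fixed; the randomness lives in the interval, not in μ.
D) Correct — this is the frequentist long-run coverage interpretation.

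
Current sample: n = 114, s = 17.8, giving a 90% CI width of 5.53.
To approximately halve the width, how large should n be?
n ≈ 456

CI width ∝ 1/√n
To reduce width by factor 2, need √n to grow by 2 → need 2² = 4 times as many samples.

Current: n = 114, width = 5.53
New: n = 456, width ≈ 2.75

Width reduced by factor of 5.53/2.75 = 2.01.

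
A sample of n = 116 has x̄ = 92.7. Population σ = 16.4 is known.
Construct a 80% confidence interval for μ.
(90.75, 94.65)

z-interval (σ known):
z* = 1.282 for 80% confidence

Margin of error = z* · σ/√n = 1.282 · 16.4/√116 = 1.95

CI: (92.7 - 1.95, 92.7 + 1.95) = (90.75, 94.65)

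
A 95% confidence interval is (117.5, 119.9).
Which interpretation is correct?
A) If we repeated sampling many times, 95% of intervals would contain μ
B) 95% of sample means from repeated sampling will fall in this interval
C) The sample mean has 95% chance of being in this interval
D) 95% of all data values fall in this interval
A

A) Correct — this is the frequentist long-run coverage interpretation.
B) Wrong — coverage applies to intervals containing μ, not to future x̄ values.
C) Wrong — x̄ is observed and sits in the interval by construction.
D) Wrong — a CI is about the parameter μ, not individual data values.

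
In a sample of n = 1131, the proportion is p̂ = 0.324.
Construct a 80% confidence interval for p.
(0.306, 0.342)

Proportion CI:
SE = √(p̂(1-p̂)/n) = √(0.324 · 0.676 / 1131) = 0.01392

z* = 1.282
Margin = z* · SE = 1.282 · 0.01392 = 0.0178

CI: 0.324 ± 0.0178 = (0.306, 0.342)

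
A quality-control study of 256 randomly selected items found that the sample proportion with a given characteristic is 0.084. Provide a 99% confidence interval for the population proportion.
(0.039, 0.129)

Proportion CI:
SE = √(p̂(1-p̂)/n) = √(0.084 · 0.916 / 256) = 0.01734

z* = 2.576
Margin = z* · SE = 2.576 · 0.01734 = 0.0447

CI: 0.084 ± 0.0447 = (0.039, 0.129)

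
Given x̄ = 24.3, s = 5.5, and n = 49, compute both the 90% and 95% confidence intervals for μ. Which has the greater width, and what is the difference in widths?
95% CI is wider by 0.52

df = 48
90% CI: t* = 1.677, (22.98, 25.62), width = 2 · t* · s/√n = 2.64
95% CI: t* = 2.011, (22.72, 25.88), width = 2 · t* · s/√n = 3.16

The 95% CI is wider by 3.16 - 2.64 = 0.52.
Higher confidence requires a wider interval.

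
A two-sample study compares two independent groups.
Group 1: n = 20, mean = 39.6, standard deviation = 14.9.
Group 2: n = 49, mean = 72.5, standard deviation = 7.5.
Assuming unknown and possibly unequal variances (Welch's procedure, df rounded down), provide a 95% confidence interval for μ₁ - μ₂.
(-40.14, -25.66)

Difference: x̄₁ - x̄₂ = -32.90
SE = √(s₁²/n₁ + s₂²/n₂) = √(14.9²/20 + 7.5²/49) = 3.4998
df = 23.04 → 23 (Welch–Satterthwaite, rounded down)
t* = 2.069

CI: -32.90 ± 2.069 · 3.4998 = -32.90 ± 7.24 = (-40.14, -25.66)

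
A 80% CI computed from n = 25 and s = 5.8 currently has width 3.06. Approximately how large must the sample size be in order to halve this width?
n ≈ 100

CI width ∝ 1/√n
To reduce width by factor 2, need √n to grow by 2 → need 2² = 4 times as many samples.

Current: n = 25, width = 3.06
New: n = 100, width ≈ 1.50

Width reduced by factor of 3.06/1.50 = 2.04.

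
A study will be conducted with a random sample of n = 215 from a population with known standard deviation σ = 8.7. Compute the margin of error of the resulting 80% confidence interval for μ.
Margin of error = 0.76

Margin of error = z* · σ/√n
= 1.282 · 8.7/√215
= 1.282 · 8.7/14.6629
= 0.76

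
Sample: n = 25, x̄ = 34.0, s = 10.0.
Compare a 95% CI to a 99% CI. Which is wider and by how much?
99% CI is wider by 2.93

df = 24
95% CI: t* = 2.064, (29.87, 38.13), width = 2 · t* · s/√n = 8.26
99% CI: t* = 2.797, (28.41, 39.59), width = 2 · t* · s/√n = 11.19

The 99% CI is wider by 11.19 - 8.26 = 2.93.
Higher confidence requires a wider interval.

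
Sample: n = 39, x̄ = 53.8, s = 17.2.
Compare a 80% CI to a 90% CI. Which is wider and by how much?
90% CI is wider by 2.11

df = 38
80% CI: t* = 1.304, (50.21, 57.39), width = 2 · t* · s/√n = 7.18
90% CI: t* = 1.686, (49.16, 58.44), width = 2 · t* · s/√n = 9.29

The 90% CI is wider by 9.29 - 7.18 = 2.11.
Higher confidence requires a wider interval.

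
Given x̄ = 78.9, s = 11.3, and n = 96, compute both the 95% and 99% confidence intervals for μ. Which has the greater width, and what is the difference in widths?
99% CI is wider by 1.48

df = 95
95% CI: t* = 1.985, (76.61, 81.19), width = 2 · t* · s/√n = 4.58
99% CI: t* = 2.629, (75.87, 81.93), width = 2 · t* · s/√n = 6.06

The 99% CI is wider by 6.06 - 4.58 = 1.48.
Higher confidence requires a wider interval.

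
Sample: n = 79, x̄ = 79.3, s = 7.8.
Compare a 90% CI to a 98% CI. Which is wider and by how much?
98% CI is wider by 1.25

df = 78
90% CI: t* = 1.665, (77.84, 80.76), width = 2 · t* · s/√n = 2.92
98% CI: t* = 2.375, (77.22, 81.38), width = 2 · t* · s/√n = 4.17

The 98% CI is wider by 4.17 - 2.92 = 1.25.
Higher confidence requires a wider interval.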